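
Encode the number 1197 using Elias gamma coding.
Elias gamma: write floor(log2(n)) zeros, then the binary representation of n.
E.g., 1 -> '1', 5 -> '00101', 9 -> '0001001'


num_bits = floor(log2(1197)) + 1 = 11
leading_zeros = num_bits - 1 = 10
binary(1197) = 10010101101

Elias gamma(1197) = '0000000000' + '10010101101' = 000000000010010101101 (21 bits)


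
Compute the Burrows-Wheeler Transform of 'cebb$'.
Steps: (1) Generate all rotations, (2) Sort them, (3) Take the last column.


Rotations (sorted):
  0: $cebb -> last char: b
  1: b$ceb -> last char: b
  2: bb$ce -> last char: e
  3: cebb$ -> last char: $
  4: ebb$c -> last char: c


BWT = bbe$c


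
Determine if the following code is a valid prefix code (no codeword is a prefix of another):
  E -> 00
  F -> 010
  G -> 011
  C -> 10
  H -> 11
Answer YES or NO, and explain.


Checking each pair (does one codeword prefix another?):
  E='00' vs F='010': no prefix
  E='00' vs G='011': no prefix
  E='00' vs C='10': no prefix
  E='00' vs H='11': no prefix
  F='010' vs E='00': no prefix
  F='010' vs G='011': no prefix
  F='010' vs C='10': no prefix
  F='010' vs H='11': no prefix
  G='011' vs E='00': no prefix
  G='011' vs F='010': no prefix
  G='011' vs C='10': no prefix
  G='011' vs H='11': no prefix
  C='10' vs E='00': no prefix
  C='10' vs F='010': no prefix
  C='10' vs G='011': no prefix
  C='10' vs H='11': no prefix
  H='11' vs E='00': no prefix
  H='11' vs F='010': no prefix
  H='11' vs G='011': no prefix
  H='11' vs C='10': no prefix
No violation found over all pairs.

YES -- this is a valid prefix code. No codeword is a prefix of any other codeword.


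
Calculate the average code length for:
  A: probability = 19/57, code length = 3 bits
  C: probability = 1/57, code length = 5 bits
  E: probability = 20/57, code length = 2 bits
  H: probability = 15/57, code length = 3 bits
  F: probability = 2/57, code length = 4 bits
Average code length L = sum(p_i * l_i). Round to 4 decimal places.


Weighted contributions p_i * l_i:
  A: (19/57) * 3 = 57/57
  C: (1/57) * 5 = 5/57
  E: (20/57) * 2 = 40/57
  H: (15/57) * 3 = 45/57
  F: (2/57) * 4 = 8/57
Sum = (57 + 5 + 40 + 45 + 8)/57 = 155/57

L = 155/57 = 2.7193 bits/symbol


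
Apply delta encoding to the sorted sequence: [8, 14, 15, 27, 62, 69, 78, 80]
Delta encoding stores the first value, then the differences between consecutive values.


First value: 8
Deltas:
  14 - 8 = 6
  15 - 14 = 1
  27 - 15 = 12
  62 - 27 = 35
  69 - 62 = 7
  78 - 69 = 9
  80 - 78 = 2


Delta encoded: [8, 6, 1, 12, 35, 7, 9, 2]


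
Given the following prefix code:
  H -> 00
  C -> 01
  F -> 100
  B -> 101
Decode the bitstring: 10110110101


Decoding step by step:
Bits 101 -> B
Bits 101 -> B
Bits 101 -> B
Bits 01 -> C


Decoded message: BBBC


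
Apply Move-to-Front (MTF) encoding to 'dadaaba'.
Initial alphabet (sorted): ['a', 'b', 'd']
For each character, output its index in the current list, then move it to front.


MTF encoding:
'd': index 2 in ['a', 'b', 'd'] -> ['d', 'a', 'b']
'a': index 1 in ['d', 'a', 'b'] -> ['a', 'd', 'b']
'd': index 1 in ['a', 'd', 'b'] -> ['d', 'a', 'b']
'a': index 1 in ['d', 'a', 'b'] -> ['a', 'd', 'b']
'a': index 0 in ['a', 'd', 'b'] -> ['a', 'd', 'b']
'b': index 2 in ['a', 'd', 'b'] -> ['b', 'a', 'd']
'a': index 1 in ['b', 'a', 'd'] -> ['a', 'b', 'd']


Output: [2, 1, 1, 1, 0, 2, 1]


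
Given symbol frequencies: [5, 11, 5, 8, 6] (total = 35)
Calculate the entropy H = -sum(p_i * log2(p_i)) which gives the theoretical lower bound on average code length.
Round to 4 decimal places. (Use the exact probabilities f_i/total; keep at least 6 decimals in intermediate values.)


Per-symbol terms -p_i * log2(p_i) with p_i = f_i/35:
  p = 5/35 = 0.142857: log2(p) = -2.807355, -p*log2(p) = 0.401051
  p = 11/35 = 0.314286: log2(p) = -1.669851, -p*log2(p) = 0.524810
  p = 5/35 = 0.142857: log2(p) = -2.807355, -p*log2(p) = 0.401051
  p = 8/35 = 0.228571: log2(p) = -2.129283, -p*log2(p) = 0.486693
  p = 6/35 = 0.171429: log2(p) = -2.544321, -p*log2(p) = 0.436169
H = 0.401051 + 0.524810 + 0.401051 + 0.486693 + 0.436169 = 2.249774

H = 2.2498 bits/symbol


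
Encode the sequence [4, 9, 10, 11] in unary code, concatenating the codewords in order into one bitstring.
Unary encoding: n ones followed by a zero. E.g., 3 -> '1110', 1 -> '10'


Encode each number as n ones followed by a terminating 0:
  4 -> 11110 (5 bits)
  9 -> 1111111110 (10 bits)
  10 -> 11111111110 (11 bits)
  11 -> 111111111110 (12 bits)
Total length = 5 + 10 + 11 + 12 = 38 bits.

Unary([4, 9, 10, 11]) = 11110111111111011111111110111111111110 (38 bits)


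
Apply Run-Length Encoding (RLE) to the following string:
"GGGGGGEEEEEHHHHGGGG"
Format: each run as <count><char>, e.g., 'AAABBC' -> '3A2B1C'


Scanning runs left to right:
  i=0: run of 'G' x 6 -> '6G'
  i=6: run of 'E' x 5 -> '5E'
  i=11: run of 'H' x 4 -> '4H'
  i=15: run of 'G' x 4 -> '4G'

RLE = 6G5E4H4G


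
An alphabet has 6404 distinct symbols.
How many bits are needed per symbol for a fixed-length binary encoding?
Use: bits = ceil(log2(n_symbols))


log2(6404) = 12.6448
Bracket: 2^12 = 4096 < 6404 <= 2^13 = 8192
So ceil(log2(6404)) = 13

bits = ceil(log2(6404)) = ceil(12.6448) = 13 bits


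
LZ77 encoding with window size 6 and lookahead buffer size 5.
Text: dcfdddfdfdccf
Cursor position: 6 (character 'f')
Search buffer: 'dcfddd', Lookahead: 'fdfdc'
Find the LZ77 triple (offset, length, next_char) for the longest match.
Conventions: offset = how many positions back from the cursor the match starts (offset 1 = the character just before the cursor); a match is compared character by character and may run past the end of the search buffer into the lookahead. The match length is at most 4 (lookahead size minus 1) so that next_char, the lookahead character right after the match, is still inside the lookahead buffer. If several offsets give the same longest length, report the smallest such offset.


Try each offset into the search buffer:
  offset=1 (pos 5, char 'd'): match length 0
  offset=2 (pos 4, char 'd'): match length 0
  offset=3 (pos 3, char 'd'): match length 0
  offset=4 (pos 2, char 'f'): match length 2
  offset=5 (pos 1, char 'c'): match length 0
  offset=6 (pos 0, char 'd'): match length 0
Longest match has length 2 at offset 4.
next_char = character at position 6 + 2 = 8 -> 'f'

Best match: offset=4, length=2 (matching 'fd' starting at position 2)
LZ77 triple: (4, 2, 'f')


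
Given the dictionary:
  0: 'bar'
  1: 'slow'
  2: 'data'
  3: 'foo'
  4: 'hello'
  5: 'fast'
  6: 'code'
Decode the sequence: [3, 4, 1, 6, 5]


Look up each index in the dictionary:
  3 -> 'foo'
  4 -> 'hello'
  1 -> 'slow'
  6 -> 'code'
  5 -> 'fast'

Decoded: "foo hello slow code fast"


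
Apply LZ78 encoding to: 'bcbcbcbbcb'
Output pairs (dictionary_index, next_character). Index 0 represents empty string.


LZ78 encoding steps:
Dictionary: {0: ''}
Step 1: w='' (idx 0), next='b' -> output (0, 'b'), add 'b' as idx 1
Step 2: w='' (idx 0), next='c' -> output (0, 'c'), add 'c' as idx 2
Step 3: w='b' (idx 1), next='c' -> output (1, 'c'), add 'bc' as idx 3
Step 4: w='bc' (idx 3), next='b' -> output (3, 'b'), add 'bcb' as idx 4
Step 5: w='bcb' (idx 4), end of input -> output (4, '')


Encoded: [(0, 'b'), (0, 'c'), (1, 'c'), (3, 'b'), (4, '')]


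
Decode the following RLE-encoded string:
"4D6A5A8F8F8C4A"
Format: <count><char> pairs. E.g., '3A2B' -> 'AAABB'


Expanding each <count><char> pair:
  4D -> 'DDDD'
  6A -> 'AAAAAA'
  5A -> 'AAAAA'
  8F -> 'FFFFFFFF'
  8F -> 'FFFFFFFF'
  8C -> 'CCCCCCCC'
  4A -> 'AAAA'

Decoded = DDDDAAAAAAAAAAAFFFFFFFFFFFFFFFFCCCCCCCCAAAA


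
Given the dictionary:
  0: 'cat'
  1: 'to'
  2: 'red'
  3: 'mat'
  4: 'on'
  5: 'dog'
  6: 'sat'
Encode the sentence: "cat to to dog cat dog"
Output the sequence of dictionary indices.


Look up each word in the dictionary:
  'cat' -> 0
  'to' -> 1
  'to' -> 1
  'dog' -> 5
  'cat' -> 0
  'dog' -> 5

Encoded: [0, 1, 1, 5, 0, 5]


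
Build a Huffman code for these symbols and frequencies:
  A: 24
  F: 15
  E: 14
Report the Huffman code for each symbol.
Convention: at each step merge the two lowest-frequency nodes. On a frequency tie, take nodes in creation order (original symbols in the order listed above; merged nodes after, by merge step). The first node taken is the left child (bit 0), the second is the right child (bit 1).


Huffman tree construction:
Step 1: Merge E(14) + F(15) = 29
Step 2: Merge A(24) + (E+F)(29) = 53
Read each symbol's code off the tree from the root (left child = 0, right child = 1).

Codes:
  A: 0 (length 1)
  F: 11 (length 2)
  E: 10 (length 2)
Average code length: 82/53 = 1.5472 bits/symbol


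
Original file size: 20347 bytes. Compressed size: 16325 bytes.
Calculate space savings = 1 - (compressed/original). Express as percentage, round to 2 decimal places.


ratio = compressed/original = 16325/20347 = 0.80233
savings = 1 - ratio = 1 - 0.80233 = 0.19767
as a percentage: 0.19767 * 100 = 19.77%

Space savings = 1 - 16325/20347 = 19.77%


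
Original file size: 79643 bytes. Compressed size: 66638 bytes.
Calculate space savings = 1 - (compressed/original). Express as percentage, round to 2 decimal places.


ratio = compressed/original = 66638/79643 = 0.836709
savings = 1 - ratio = 1 - 0.836709 = 0.163291
as a percentage: 0.163291 * 100 = 16.33%

Space savings = 1 - 66638/79643 = 16.33%


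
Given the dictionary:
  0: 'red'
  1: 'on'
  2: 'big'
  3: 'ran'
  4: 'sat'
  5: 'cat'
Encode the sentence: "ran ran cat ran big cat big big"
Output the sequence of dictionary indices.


Look up each word in the dictionary:
  'ran' -> 3
  'ran' -> 3
  'cat' -> 5
  'ran' -> 3
  'big' -> 2
  'cat' -> 5
  'big' -> 2
  'big' -> 2

Encoded: [3, 3, 5, 3, 2, 5, 2, 2]


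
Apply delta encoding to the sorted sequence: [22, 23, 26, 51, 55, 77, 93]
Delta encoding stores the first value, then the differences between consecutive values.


First value: 22
Deltas:
  23 - 22 = 1
  26 - 23 = 3
  51 - 26 = 25
  55 - 51 = 4
  77 - 55 = 22
  93 - 77 = 16


Delta encoded: [22, 1, 3, 25, 4, 22, 16]


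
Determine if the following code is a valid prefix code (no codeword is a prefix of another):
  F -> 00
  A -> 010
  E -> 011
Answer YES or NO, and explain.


Checking each pair (does one codeword prefix another?):
  F='00' vs A='010': no prefix
  F='00' vs E='011': no prefix
  A='010' vs F='00': no prefix
  A='010' vs E='011': no prefix
  E='011' vs F='00': no prefix
  E='011' vs A='010': no prefix
No violation found over all pairs.

YES -- this is a valid prefix code. No codeword is a prefix of any other codeword.


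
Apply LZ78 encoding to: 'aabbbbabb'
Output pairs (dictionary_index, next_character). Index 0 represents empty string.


LZ78 encoding steps:
Dictionary: {0: ''}
Step 1: w='' (idx 0), next='a' -> output (0, 'a'), add 'a' as idx 1
Step 2: w='a' (idx 1), next='b' -> output (1, 'b'), add 'ab' as idx 2
Step 3: w='' (idx 0), next='b' -> output (0, 'b'), add 'b' as idx 3
Step 4: w='b' (idx 3), next='b' -> output (3, 'b'), add 'bb' as idx 4
Step 5: w='ab' (idx 2), next='b' -> output (2, 'b'), add 'abb' as idx 5


Encoded: [(0, 'a'), (1, 'b'), (0, 'b'), (3, 'b'), (2, 'b')]


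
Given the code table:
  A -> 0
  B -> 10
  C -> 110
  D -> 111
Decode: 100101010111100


Decoding:
10 -> B
0 -> A
10 -> B
10 -> B
10 -> B
111 -> D
10 -> B
0 -> A


Result: BABBBDBA


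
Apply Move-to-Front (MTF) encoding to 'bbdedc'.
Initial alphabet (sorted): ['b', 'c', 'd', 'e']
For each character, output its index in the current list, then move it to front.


MTF encoding:
'b': index 0 in ['b', 'c', 'd', 'e'] -> ['b', 'c', 'd', 'e']
'b': index 0 in ['b', 'c', 'd', 'e'] -> ['b', 'c', 'd', 'e']
'd': index 2 in ['b', 'c', 'd', 'e'] -> ['d', 'b', 'c', 'e']
'e': index 3 in ['d', 'b', 'c', 'e'] -> ['e', 'd', 'b', 'c']
'd': index 1 in ['e', 'd', 'b', 'c'] -> ['d', 'e', 'b', 'c']
'c': index 3 in ['d', 'e', 'b', 'c'] -> ['c', 'd', 'e', 'b']


Output: [0, 0, 2, 3, 1, 3]


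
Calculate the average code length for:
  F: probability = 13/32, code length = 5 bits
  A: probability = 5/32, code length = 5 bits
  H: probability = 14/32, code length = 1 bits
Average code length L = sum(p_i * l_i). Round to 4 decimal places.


Weighted contributions p_i * l_i:
  F: (13/32) * 5 = 65/32
  A: (5/32) * 5 = 25/32
  H: (14/32) * 1 = 14/32
Sum = (65 + 25 + 14)/32 = 104/32

L = 104/32 = 3.2500 bits/symbol


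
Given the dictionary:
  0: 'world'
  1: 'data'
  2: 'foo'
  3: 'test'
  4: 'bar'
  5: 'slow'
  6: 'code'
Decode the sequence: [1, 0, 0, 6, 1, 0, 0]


Look up each index in the dictionary:
  1 -> 'data'
  0 -> 'world'
  0 -> 'world'
  6 -> 'code'
  1 -> 'data'
  0 -> 'world'
  0 -> 'world'

Decoded: "data world world code data world world"


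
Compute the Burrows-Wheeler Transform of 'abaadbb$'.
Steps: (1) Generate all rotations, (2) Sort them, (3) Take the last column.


Rotations (sorted):
  0: $abaadbb -> last char: b
  1: aadbb$ab -> last char: b
  2: abaadbb$ -> last char: $
  3: adbb$aba -> last char: a
  4: b$abaadb -> last char: b
  5: baadbb$a -> last char: a
  6: bb$abaad -> last char: d
  7: dbb$abaa -> last char: a


BWT = bb$abada


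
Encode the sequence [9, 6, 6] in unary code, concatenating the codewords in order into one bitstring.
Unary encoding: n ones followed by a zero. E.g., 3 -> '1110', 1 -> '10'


Encode each number as n ones followed by a terminating 0:
  9 -> 1111111110 (10 bits)
  6 -> 1111110 (7 bits)
  6 -> 1111110 (7 bits)
Total length = 10 + 7 + 7 = 24 bits.

Unary([9, 6, 6]) = 111111111011111101111110 (24 bits)


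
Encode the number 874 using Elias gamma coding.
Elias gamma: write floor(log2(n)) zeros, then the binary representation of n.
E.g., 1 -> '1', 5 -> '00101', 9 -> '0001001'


num_bits = floor(log2(874)) + 1 = 10
leading_zeros = num_bits - 1 = 9
binary(874) = 1101101010

Elias gamma(874) = '000000000' + '1101101010' = 0000000001101101010 (19 bits)


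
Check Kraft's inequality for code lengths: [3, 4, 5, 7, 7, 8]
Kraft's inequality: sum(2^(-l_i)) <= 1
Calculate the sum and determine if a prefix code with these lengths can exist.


Sum = 2^(-3) + 2^(-4) + 2^(-5) + 2^(-7) + 2^(-7) + 2^(-8)
    = 0.125 + 0.0625 + 0.03125 + 0.0078125 + 0.0078125 + 0.00390625
    = 61/256 = 0.23828125
Since 0.23828125 <= 1, Kraft's inequality IS satisfied.
A prefix code with these lengths CAN exist.

Kraft sum = 0.23828125. Satisfied.


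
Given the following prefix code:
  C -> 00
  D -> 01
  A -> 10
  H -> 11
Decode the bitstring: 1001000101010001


Decoding step by step:
Bits 10 -> A
Bits 01 -> D
Bits 00 -> C
Bits 01 -> D
Bits 01 -> D
Bits 01 -> D
Bits 00 -> C
Bits 01 -> D


Decoded message: ADCDDDCD


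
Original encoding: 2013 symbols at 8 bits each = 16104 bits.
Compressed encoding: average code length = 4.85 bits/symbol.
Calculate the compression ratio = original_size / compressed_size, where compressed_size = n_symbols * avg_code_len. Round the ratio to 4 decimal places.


original_size = n_symbols * orig_bits = 2013 * 8 = 16104 bits
compressed_size = n_symbols * avg_code_len = 2013 * 4.85 = 9763.05 bits
ratio = original_size / compressed_size = 16104 / 9763.05 = 1.6495

Compression ratio = 1.6495


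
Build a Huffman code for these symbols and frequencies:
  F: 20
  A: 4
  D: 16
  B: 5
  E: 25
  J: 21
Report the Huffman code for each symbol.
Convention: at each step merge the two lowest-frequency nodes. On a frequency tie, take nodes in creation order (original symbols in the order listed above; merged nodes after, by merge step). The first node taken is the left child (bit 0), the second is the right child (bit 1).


Huffman tree construction:
Step 1: Merge A(4) + B(5) = 9
Step 2: Merge (A+B)(9) + D(16) = 25
Step 3: Merge F(20) + J(21) = 41
Step 4: Merge E(25) + ((A+B)+D)(25) = 50
Step 5: Merge (F+J)(41) + (E+((A+B)+D))(50) = 91
Read each symbol's code off the tree from the root (left child = 0, right child = 1).

Codes:
  F: 00 (length 2)
  A: 1100 (length 4)
  D: 111 (length 3)
  B: 1101 (length 4)
  E: 10 (length 2)
  J: 01 (length 2)
Average code length: 216/91 = 2.3736 bits/symbol


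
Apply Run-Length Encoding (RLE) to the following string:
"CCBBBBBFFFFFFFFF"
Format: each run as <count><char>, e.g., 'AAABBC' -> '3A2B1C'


Scanning runs left to right:
  i=0: run of 'C' x 2 -> '2C'
  i=2: run of 'B' x 5 -> '5B'
  i=7: run of 'F' x 9 -> '9F'

RLE = 2C5B9F


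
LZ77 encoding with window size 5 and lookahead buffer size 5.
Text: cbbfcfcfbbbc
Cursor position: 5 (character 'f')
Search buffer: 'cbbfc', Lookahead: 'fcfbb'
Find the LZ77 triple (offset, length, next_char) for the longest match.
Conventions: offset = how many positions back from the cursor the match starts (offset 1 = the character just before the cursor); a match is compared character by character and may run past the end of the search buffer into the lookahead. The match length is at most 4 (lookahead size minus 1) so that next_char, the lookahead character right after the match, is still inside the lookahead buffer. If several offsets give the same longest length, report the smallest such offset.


Try each offset into the search buffer:
  offset=1 (pos 4, char 'c'): match length 0
  offset=2 (pos 3, char 'f'): match length 3
  offset=3 (pos 2, char 'b'): match length 0
  offset=4 (pos 1, char 'b'): match length 0
  offset=5 (pos 0, char 'c'): match length 0
Longest match has length 3 at offset 2.
next_char = character at position 5 + 3 = 8 -> 'b'

Best match: offset=2, length=3 (matching 'fcf' starting at position 3)
LZ77 triple: (2, 3, 'b')


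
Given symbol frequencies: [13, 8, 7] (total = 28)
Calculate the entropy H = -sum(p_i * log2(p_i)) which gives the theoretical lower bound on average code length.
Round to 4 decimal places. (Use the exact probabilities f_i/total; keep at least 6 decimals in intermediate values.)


Per-symbol terms -p_i * log2(p_i) with p_i = f_i/28:
  p = 13/28 = 0.464286: log2(p) = -1.106915, -p*log2(p) = 0.513925
  p = 8/28 = 0.285714: log2(p) = -1.807355, -p*log2(p) = 0.516387
  p = 7/28 = 0.250000: log2(p) = -2.000000, -p*log2(p) = 0.500000
H = 0.513925 + 0.516387 + 0.500000 = 1.530312

H = 1.5303 bits/symbol


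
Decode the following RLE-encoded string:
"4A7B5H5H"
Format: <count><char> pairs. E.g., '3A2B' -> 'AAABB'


Expanding each <count><char> pair:
  4A -> 'AAAA'
  7B -> 'BBBBBBB'
  5H -> 'HHHHH'
  5H -> 'HHHHH'

Decoded = AAAABBBBBBBHHHHHHHHHH


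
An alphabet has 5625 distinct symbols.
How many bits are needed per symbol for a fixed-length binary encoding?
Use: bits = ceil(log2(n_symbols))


log2(5625) = 12.4576
Bracket: 2^12 = 4096 < 5625 <= 2^13 = 8192
So ceil(log2(5625)) = 13

bits = ceil(log2(5625)) = ceil(12.4576) = 13 bits


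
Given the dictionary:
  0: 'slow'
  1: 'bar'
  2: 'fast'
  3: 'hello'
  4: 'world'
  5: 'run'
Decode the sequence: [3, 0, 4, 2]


Look up each index in the dictionary:
  3 -> 'hello'
  0 -> 'slow'
  4 -> 'world'
  2 -> 'fast'

Decoded: "hello slow world fast"


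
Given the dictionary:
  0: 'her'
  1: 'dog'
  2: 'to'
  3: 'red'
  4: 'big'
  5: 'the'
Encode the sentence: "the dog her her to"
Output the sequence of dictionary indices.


Look up each word in the dictionary:
  'the' -> 5
  'dog' -> 1
  'her' -> 0
  'her' -> 0
  'to' -> 2

Encoded: [5, 1, 0, 0, 2]


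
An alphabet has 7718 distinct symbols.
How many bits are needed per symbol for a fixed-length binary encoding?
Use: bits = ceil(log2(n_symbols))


log2(7718) = 12.914
Bracket: 2^12 = 4096 < 7718 <= 2^13 = 8192
So ceil(log2(7718)) = 13

bits = ceil(log2(7718)) = ceil(12.914) = 13 bits


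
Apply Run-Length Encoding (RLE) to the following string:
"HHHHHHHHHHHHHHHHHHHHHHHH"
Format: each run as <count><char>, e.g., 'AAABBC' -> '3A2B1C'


Scanning runs left to right:
  i=0: run of 'H' x 24 -> '24H'

RLE = 24H


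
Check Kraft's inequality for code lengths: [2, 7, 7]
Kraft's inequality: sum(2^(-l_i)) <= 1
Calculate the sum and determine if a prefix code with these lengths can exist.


Sum = 2^(-2) + 2^(-7) + 2^(-7)
    = 0.25 + 0.0078125 + 0.0078125
    = 34/128 = 0.265625
Since 0.265625 <= 1, Kraft's inequality IS satisfied.
A prefix code with these lengths CAN exist.

Kraft sum = 0.265625. Satisfied.


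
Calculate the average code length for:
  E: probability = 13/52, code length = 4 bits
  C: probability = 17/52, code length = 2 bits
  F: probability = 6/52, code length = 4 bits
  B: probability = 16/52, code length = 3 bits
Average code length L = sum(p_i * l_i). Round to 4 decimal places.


Weighted contributions p_i * l_i:
  E: (13/52) * 4 = 52/52
  C: (17/52) * 2 = 34/52
  F: (6/52) * 4 = 24/52
  B: (16/52) * 3 = 48/52
Sum = (52 + 34 + 24 + 48)/52 = 158/52

L = 158/52 = 3.0385 bits/symbol


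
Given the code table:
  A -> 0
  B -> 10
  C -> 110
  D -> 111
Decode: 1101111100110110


Decoding:
110 -> C
111 -> D
110 -> C
0 -> A
110 -> C
110 -> C


Result: CDCACC


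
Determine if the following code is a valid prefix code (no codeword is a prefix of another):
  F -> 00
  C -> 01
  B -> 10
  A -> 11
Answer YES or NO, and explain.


Checking each pair (does one codeword prefix another?):
  F='00' vs C='01': no prefix
  F='00' vs B='10': no prefix
  F='00' vs A='11': no prefix
  C='01' vs F='00': no prefix
  C='01' vs B='10': no prefix
  C='01' vs A='11': no prefix
  B='10' vs F='00': no prefix
  B='10' vs C='01': no prefix
  B='10' vs A='11': no prefix
  A='11' vs F='00': no prefix
  A='11' vs C='01': no prefix
  A='11' vs B='10': no prefix
No violation found over all pairs.

YES -- this is a valid prefix code. No codeword is a prefix of any other codeword.


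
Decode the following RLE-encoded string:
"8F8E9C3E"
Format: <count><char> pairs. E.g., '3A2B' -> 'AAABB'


Expanding each <count><char> pair:
  8F -> 'FFFFFFFF'
  8E -> 'EEEEEEEE'
  9C -> 'CCCCCCCCC'
  3E -> 'EEE'

Decoded = FFFFFFFFEEEEEEEECCCCCCCCCEEE


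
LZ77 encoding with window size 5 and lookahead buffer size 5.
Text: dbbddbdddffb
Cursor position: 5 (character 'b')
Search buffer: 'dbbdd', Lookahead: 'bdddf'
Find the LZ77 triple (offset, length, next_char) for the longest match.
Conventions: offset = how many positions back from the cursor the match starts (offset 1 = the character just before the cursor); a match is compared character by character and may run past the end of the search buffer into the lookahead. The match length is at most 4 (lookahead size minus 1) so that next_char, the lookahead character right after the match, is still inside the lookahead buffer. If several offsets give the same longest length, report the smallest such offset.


Try each offset into the search buffer:
  offset=1 (pos 4, char 'd'): match length 0
  offset=2 (pos 3, char 'd'): match length 0
  offset=3 (pos 2, char 'b'): match length 3
  offset=4 (pos 1, char 'b'): match length 1
  offset=5 (pos 0, char 'd'): match length 0
Longest match has length 3 at offset 3.
next_char = character at position 5 + 3 = 8 -> 'd'

Best match: offset=3, length=3 (matching 'bdd' starting at position 2)
LZ77 triple: (3, 3, 'd')


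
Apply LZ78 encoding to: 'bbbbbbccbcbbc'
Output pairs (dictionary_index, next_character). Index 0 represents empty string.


LZ78 encoding steps:
Dictionary: {0: ''}
Step 1: w='' (idx 0), next='b' -> output (0, 'b'), add 'b' as idx 1
Step 2: w='b' (idx 1), next='b' -> output (1, 'b'), add 'bb' as idx 2
Step 3: w='bb' (idx 2), next='b' -> output (2, 'b'), add 'bbb' as idx 3
Step 4: w='' (idx 0), next='c' -> output (0, 'c'), add 'c' as idx 4
Step 5: w='c' (idx 4), next='b' -> output (4, 'b'), add 'cb' as idx 5
Step 6: w='cb' (idx 5), next='b' -> output (5, 'b'), add 'cbb' as idx 6
Step 7: w='c' (idx 4), end of input -> output (4, '')


Encoded: [(0, 'b'), (1, 'b'), (2, 'b'), (0, 'c'), (4, 'b'), (5, 'b'), (4, '')]


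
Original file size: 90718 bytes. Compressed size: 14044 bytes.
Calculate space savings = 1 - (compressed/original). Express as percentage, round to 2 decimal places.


ratio = compressed/original = 14044/90718 = 0.154809
savings = 1 - ratio = 1 - 0.154809 = 0.845191
as a percentage: 0.845191 * 100 = 84.52%

Space savings = 1 - 14044/90718 = 84.52%


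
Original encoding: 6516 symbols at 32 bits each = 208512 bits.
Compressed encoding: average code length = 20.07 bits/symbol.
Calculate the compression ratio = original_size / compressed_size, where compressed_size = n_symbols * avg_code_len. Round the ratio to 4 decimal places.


original_size = n_symbols * orig_bits = 6516 * 32 = 208512 bits
compressed_size = n_symbols * avg_code_len = 6516 * 20.07 = 130776.12 bits
ratio = original_size / compressed_size = 208512 / 130776.12 = 1.5944

Compression ratio = 1.5944


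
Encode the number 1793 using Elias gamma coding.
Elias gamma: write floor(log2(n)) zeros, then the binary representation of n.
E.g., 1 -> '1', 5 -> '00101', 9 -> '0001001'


num_bits = floor(log2(1793)) + 1 = 11
leading_zeros = num_bits - 1 = 10
binary(1793) = 11100000001

Elias gamma(1793) = '0000000000' + '11100000001' = 000000000011100000001 (21 bits)


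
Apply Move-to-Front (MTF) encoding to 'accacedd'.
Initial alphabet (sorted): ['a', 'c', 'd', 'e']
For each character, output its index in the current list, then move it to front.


MTF encoding:
'a': index 0 in ['a', 'c', 'd', 'e'] -> ['a', 'c', 'd', 'e']
'c': index 1 in ['a', 'c', 'd', 'e'] -> ['c', 'a', 'd', 'e']
'c': index 0 in ['c', 'a', 'd', 'e'] -> ['c', 'a', 'd', 'e']
'a': index 1 in ['c', 'a', 'd', 'e'] -> ['a', 'c', 'd', 'e']
'c': index 1 in ['a', 'c', 'd', 'e'] -> ['c', 'a', 'd', 'e']
'e': index 3 in ['c', 'a', 'd', 'e'] -> ['e', 'c', 'a', 'd']
'd': index 3 in ['e', 'c', 'a', 'd'] -> ['d', 'e', 'c', 'a']
'd': index 0 in ['d', 'e', 'c', 'a'] -> ['d', 'e', 'c', 'a']


Output: [0, 1, 0, 1, 1, 3, 3, 0]


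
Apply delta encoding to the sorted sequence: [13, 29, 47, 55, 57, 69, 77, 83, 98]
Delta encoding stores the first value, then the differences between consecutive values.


First value: 13
Deltas:
  29 - 13 = 16
  47 - 29 = 18
  55 - 47 = 8
  57 - 55 = 2
  69 - 57 = 12
  77 - 69 = 8
  83 - 77 = 6
  98 - 83 = 15


Delta encoded: [13, 16, 18, 8, 2, 12, 8, 6, 15]


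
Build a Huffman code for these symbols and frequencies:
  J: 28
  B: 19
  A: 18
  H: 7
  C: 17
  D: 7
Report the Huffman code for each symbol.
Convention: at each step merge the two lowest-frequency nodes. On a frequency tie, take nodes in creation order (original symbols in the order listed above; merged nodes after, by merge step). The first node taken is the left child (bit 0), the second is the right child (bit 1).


Huffman tree construction:
Step 1: Merge H(7) + D(7) = 14
Step 2: Merge (H+D)(14) + C(17) = 31
Step 3: Merge A(18) + B(19) = 37
Step 4: Merge J(28) + ((H+D)+C)(31) = 59
Step 5: Merge (A+B)(37) + (J+((H+D)+C))(59) = 96
Read each symbol's code off the tree from the root (left child = 0, right child = 1).

Codes:
  J: 10 (length 2)
  B: 01 (length 2)
  A: 00 (length 2)
  H: 1100 (length 4)
  C: 111 (length 3)
  D: 1101 (length 4)
Average code length: 237/96 = 2.4688 bits/symbol


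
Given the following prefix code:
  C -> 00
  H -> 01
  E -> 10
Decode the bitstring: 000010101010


Decoding step by step:
Bits 00 -> C
Bits 00 -> C
Bits 10 -> E
Bits 10 -> E
Bits 10 -> E
Bits 10 -> E


Decoded message: CCEEEE


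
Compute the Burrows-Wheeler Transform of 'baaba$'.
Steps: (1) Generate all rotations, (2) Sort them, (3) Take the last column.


Rotations (sorted):
  0: $baaba -> last char: a
  1: a$baab -> last char: b
  2: aaba$b -> last char: b
  3: aba$ba -> last char: a
  4: ba$baa -> last char: a
  5: baaba$ -> last char: $


BWT = abbaa$


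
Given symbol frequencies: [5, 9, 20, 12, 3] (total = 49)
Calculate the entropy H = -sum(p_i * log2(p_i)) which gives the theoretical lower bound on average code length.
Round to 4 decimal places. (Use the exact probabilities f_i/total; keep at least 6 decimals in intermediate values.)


Per-symbol terms -p_i * log2(p_i) with p_i = f_i/49:
  p = 5/49 = 0.102041: log2(p) = -3.292782, -p*log2(p) = 0.335998
  p = 9/49 = 0.183673: log2(p) = -2.444785, -p*log2(p) = 0.449042
  p = 20/49 = 0.408163: log2(p) = -1.292782, -p*log2(p) = 0.527666
  p = 12/49 = 0.244898: log2(p) = -2.029747, -p*log2(p) = 0.497081
  p = 3/49 = 0.061224: log2(p) = -4.029747, -p*log2(p) = 0.246719
H = 0.335998 + 0.449042 + 0.527666 + 0.497081 + 0.246719 = 2.056506

H = 2.0565 bits/symbol


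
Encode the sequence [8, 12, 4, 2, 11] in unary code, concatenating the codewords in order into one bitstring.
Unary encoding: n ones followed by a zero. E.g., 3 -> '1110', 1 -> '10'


Encode each number as n ones followed by a terminating 0:
  8 -> 111111110 (9 bits)
  12 -> 1111111111110 (13 bits)
  4 -> 11110 (5 bits)
  2 -> 110 (3 bits)
  11 -> 111111111110 (12 bits)
Total length = 9 + 13 + 5 + 3 + 12 = 42 bits.

Unary([8, 12, 4, 2, 11]) = 111111110111111111111011110110111111111110 (42 bits)


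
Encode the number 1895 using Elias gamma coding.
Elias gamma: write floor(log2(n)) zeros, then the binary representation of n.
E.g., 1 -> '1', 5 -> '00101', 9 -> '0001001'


num_bits = floor(log2(1895)) + 1 = 11
leading_zeros = num_bits - 1 = 10
binary(1895) = 11101100111

Elias gamma(1895) = '0000000000' + '11101100111' = 000000000011101100111 (21 bits)


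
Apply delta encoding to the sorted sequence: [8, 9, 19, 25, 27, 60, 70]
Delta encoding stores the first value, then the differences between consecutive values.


First value: 8
Deltas:
  9 - 8 = 1
  19 - 9 = 10
  25 - 19 = 6
  27 - 25 = 2
  60 - 27 = 33
  70 - 60 = 10


Delta encoded: [8, 1, 10, 6, 2, 33, 10]


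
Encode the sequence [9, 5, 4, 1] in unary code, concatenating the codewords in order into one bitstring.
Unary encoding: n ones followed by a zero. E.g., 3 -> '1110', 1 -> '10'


Encode each number as n ones followed by a terminating 0:
  9 -> 1111111110 (10 bits)
  5 -> 111110 (6 bits)
  4 -> 11110 (5 bits)
  1 -> 10 (2 bits)
Total length = 10 + 6 + 5 + 2 = 23 bits.

Unary([9, 5, 4, 1]) = 11111111101111101111010 (23 bits)


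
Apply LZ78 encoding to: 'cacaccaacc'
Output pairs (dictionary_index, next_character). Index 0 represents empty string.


LZ78 encoding steps:
Dictionary: {0: ''}
Step 1: w='' (idx 0), next='c' -> output (0, 'c'), add 'c' as idx 1
Step 2: w='' (idx 0), next='a' -> output (0, 'a'), add 'a' as idx 2
Step 3: w='c' (idx 1), next='a' -> output (1, 'a'), add 'ca' as idx 3
Step 4: w='c' (idx 1), next='c' -> output (1, 'c'), add 'cc' as idx 4
Step 5: w='a' (idx 2), next='a' -> output (2, 'a'), add 'aa' as idx 5
Step 6: w='cc' (idx 4), end of input -> output (4, '')


Encoded: [(0, 'c'), (0, 'a'), (1, 'a'), (1, 'c'), (2, 'a'), (4, '')]


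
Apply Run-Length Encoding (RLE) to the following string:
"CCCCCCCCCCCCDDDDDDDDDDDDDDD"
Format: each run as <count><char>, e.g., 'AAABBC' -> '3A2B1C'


Scanning runs left to right:
  i=0: run of 'C' x 12 -> '12C'
  i=12: run of 'D' x 15 -> '15D'

RLE = 12C15D


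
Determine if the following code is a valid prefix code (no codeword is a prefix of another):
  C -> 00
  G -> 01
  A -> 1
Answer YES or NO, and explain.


Checking each pair (does one codeword prefix another?):
  C='00' vs G='01': no prefix
  C='00' vs A='1': no prefix
  G='01' vs C='00': no prefix
  G='01' vs A='1': no prefix
  A='1' vs C='00': no prefix
  A='1' vs G='01': no prefix
No violation found over all pairs.

YES -- this is a valid prefix code. No codeword is a prefix of any other codeword.


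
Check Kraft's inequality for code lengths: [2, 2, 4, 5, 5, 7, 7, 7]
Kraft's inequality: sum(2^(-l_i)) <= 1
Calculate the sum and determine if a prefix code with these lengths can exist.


Sum = 2^(-2) + 2^(-2) + 2^(-4) + 2^(-5) + 2^(-5) + 2^(-7) + 2^(-7) + 2^(-7)
    = 0.25 + 0.25 + 0.0625 + 0.03125 + 0.03125 + 0.0078125 + 0.0078125 + 0.0078125
    = 83/128 = 0.6484375
Since 0.6484375 <= 1, Kraft's inequality IS satisfied.
A prefix code with these lengths CAN exist.

Kraft sum = 0.6484375. Satisfied.


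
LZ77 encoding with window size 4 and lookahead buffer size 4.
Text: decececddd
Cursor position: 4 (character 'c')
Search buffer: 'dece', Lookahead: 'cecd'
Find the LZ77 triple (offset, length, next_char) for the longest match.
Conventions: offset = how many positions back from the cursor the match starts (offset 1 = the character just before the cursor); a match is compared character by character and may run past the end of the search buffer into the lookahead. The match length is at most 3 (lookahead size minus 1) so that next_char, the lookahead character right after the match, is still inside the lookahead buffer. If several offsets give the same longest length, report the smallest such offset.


Try each offset into the search buffer:
  offset=1 (pos 3, char 'e'): match length 0
  offset=2 (pos 2, char 'c'): match length 3
  offset=3 (pos 1, char 'e'): match length 0
  offset=4 (pos 0, char 'd'): match length 0
Longest match has length 3 at offset 2.
next_char = character at position 4 + 3 = 7 -> 'd'

Best match: offset=2, length=3 (matching 'cec' starting at position 2)
LZ77 triple: (2, 3, 'd')


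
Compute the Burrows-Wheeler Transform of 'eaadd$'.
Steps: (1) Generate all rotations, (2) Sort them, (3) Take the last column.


Rotations (sorted):
  0: $eaadd -> last char: d
  1: aadd$e -> last char: e
  2: add$ea -> last char: a
  3: d$eaad -> last char: d
  4: dd$eaa -> last char: a
  5: eaadd$ -> last char: $


BWT = deada$


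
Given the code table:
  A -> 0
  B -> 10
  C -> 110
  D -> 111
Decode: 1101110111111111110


Decoding:
110 -> C
111 -> D
0 -> A
111 -> D
111 -> D
111 -> D
110 -> C


Result: CDADDDC


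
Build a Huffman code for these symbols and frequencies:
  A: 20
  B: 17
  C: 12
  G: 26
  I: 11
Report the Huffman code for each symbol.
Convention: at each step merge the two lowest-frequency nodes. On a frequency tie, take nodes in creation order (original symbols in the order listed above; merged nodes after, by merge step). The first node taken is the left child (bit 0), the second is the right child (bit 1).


Huffman tree construction:
Step 1: Merge I(11) + C(12) = 23
Step 2: Merge B(17) + A(20) = 37
Step 3: Merge (I+C)(23) + G(26) = 49
Step 4: Merge (B+A)(37) + ((I+C)+G)(49) = 86
Read each symbol's code off the tree from the root (left child = 0, right child = 1).

Codes:
  A: 01 (length 2)
  B: 00 (length 2)
  C: 101 (length 3)
  G: 11 (length 2)
  I: 100 (length 3)
Average code length: 195/86 = 2.2674 bits/symbol


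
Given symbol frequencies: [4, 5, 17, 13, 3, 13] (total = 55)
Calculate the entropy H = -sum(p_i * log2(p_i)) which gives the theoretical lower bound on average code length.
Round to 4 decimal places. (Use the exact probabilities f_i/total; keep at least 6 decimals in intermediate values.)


Per-symbol terms -p_i * log2(p_i) with p_i = f_i/55:
  p = 4/55 = 0.072727: log2(p) = -3.781360, -p*log2(p) = 0.275008
  p = 5/55 = 0.090909: log2(p) = -3.459432, -p*log2(p) = 0.314494
  p = 17/55 = 0.309091: log2(p) = -1.693897, -p*log2(p) = 0.523568
  p = 13/55 = 0.236364: log2(p) = -2.080920, -p*log2(p) = 0.491854
  p = 3/55 = 0.054545: log2(p) = -4.196397, -p*log2(p) = 0.228894
  p = 13/55 = 0.236364: log2(p) = -2.080920, -p*log2(p) = 0.491854
H = 0.275008 + 0.314494 + 0.523568 + 0.491854 + 0.228894 + 0.491854 = 2.325672

H = 2.3257 bits/symbol


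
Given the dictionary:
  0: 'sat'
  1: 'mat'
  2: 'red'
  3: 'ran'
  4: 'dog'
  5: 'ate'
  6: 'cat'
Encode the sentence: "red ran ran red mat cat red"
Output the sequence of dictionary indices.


Look up each word in the dictionary:
  'red' -> 2
  'ran' -> 3
  'ran' -> 3
  'red' -> 2
  'mat' -> 1
  'cat' -> 6
  'red' -> 2

Encoded: [2, 3, 3, 2, 1, 6, 2]


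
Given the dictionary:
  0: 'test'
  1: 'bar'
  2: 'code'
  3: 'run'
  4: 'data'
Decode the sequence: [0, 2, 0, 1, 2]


Look up each index in the dictionary:
  0 -> 'test'
  2 -> 'code'
  0 -> 'test'
  1 -> 'bar'
  2 -> 'code'

Decoded: "test code test bar code"


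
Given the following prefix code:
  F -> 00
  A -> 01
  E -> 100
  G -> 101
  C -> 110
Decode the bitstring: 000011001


Decoding step by step:
Bits 00 -> F
Bits 00 -> F
Bits 110 -> C
Bits 01 -> A


Decoded message: FFCA


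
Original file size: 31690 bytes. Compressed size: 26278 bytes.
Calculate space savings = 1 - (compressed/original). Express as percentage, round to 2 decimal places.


ratio = compressed/original = 26278/31690 = 0.829221
savings = 1 - ratio = 1 - 0.829221 = 0.170779
as a percentage: 0.170779 * 100 = 17.08%

Space savings = 1 - 26278/31690 = 17.08%


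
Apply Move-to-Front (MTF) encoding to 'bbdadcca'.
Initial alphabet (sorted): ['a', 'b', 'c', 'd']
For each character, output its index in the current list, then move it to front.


MTF encoding:
'b': index 1 in ['a', 'b', 'c', 'd'] -> ['b', 'a', 'c', 'd']
'b': index 0 in ['b', 'a', 'c', 'd'] -> ['b', 'a', 'c', 'd']
'd': index 3 in ['b', 'a', 'c', 'd'] -> ['d', 'b', 'a', 'c']
'a': index 2 in ['d', 'b', 'a', 'c'] -> ['a', 'd', 'b', 'c']
'd': index 1 in ['a', 'd', 'b', 'c'] -> ['d', 'a', 'b', 'c']
'c': index 3 in ['d', 'a', 'b', 'c'] -> ['c', 'd', 'a', 'b']
'c': index 0 in ['c', 'd', 'a', 'b'] -> ['c', 'd', 'a', 'b']
'a': index 2 in ['c', 'd', 'a', 'b'] -> ['a', 'c', 'd', 'b']


Output: [1, 0, 3, 2, 1, 3, 0, 2]


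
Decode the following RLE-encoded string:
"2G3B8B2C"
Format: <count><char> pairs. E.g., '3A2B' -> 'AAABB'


Expanding each <count><char> pair:
  2G -> 'GG'
  3B -> 'BBB'
  8B -> 'BBBBBBBB'
  2C -> 'CC'

Decoded = GGBBBBBBBBBBBCC


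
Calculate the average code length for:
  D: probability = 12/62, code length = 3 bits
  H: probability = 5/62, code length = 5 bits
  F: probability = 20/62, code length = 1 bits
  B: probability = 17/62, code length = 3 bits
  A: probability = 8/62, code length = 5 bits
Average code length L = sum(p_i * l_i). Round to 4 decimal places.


Weighted contributions p_i * l_i:
  D: (12/62) * 3 = 36/62
  H: (5/62) * 5 = 25/62
  F: (20/62) * 1 = 20/62
  B: (17/62) * 3 = 51/62
  A: (8/62) * 5 = 40/62
Sum = (36 + 25 + 20 + 51 + 40)/62 = 172/62

L = 172/62 = 2.7742 bits/symbol


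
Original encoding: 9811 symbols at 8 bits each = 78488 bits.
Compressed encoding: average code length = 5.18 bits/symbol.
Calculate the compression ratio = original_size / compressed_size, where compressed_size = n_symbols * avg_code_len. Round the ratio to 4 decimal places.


original_size = n_symbols * orig_bits = 9811 * 8 = 78488 bits
compressed_size = n_symbols * avg_code_len = 9811 * 5.18 = 50820.98 bits
ratio = original_size / compressed_size = 78488 / 50820.98 = 1.5444

Compression ratio = 1.5444


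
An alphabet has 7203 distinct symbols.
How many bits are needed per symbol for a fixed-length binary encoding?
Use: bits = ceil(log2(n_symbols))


log2(7203) = 12.8144
Bracket: 2^12 = 4096 < 7203 <= 2^13 = 8192
So ceil(log2(7203)) = 13

bits = ceil(log2(7203)) = ceil(12.8144) = 13 bits


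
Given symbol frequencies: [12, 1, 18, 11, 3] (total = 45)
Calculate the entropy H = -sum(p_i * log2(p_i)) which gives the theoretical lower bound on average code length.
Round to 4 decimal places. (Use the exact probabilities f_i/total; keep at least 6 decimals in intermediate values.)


Per-symbol terms -p_i * log2(p_i) with p_i = f_i/45:
  p = 12/45 = 0.266667: log2(p) = -1.906891, -p*log2(p) = 0.508504
  p = 1/45 = 0.022222: log2(p) = -5.491853, -p*log2(p) = 0.122041
  p = 18/45 = 0.400000: log2(p) = -1.321928, -p*log2(p) = 0.528771
  p = 11/45 = 0.244444: log2(p) = -2.032421, -p*log2(p) = 0.496814
  p = 3/45 = 0.066667: log2(p) = -3.906891, -p*log2(p) = 0.260459
H = 0.508504 + 0.122041 + 0.528771 + 0.496814 + 0.260459 = 1.916589

H = 1.9166 bits/symbol


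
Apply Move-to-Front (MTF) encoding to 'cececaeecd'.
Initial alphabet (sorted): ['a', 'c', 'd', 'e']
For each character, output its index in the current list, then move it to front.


MTF encoding:
'c': index 1 in ['a', 'c', 'd', 'e'] -> ['c', 'a', 'd', 'e']
'e': index 3 in ['c', 'a', 'd', 'e'] -> ['e', 'c', 'a', 'd']
'c': index 1 in ['e', 'c', 'a', 'd'] -> ['c', 'e', 'a', 'd']
'e': index 1 in ['c', 'e', 'a', 'd'] -> ['e', 'c', 'a', 'd']
'c': index 1 in ['e', 'c', 'a', 'd'] -> ['c', 'e', 'a', 'd']
'a': index 2 in ['c', 'e', 'a', 'd'] -> ['a', 'c', 'e', 'd']
'e': index 2 in ['a', 'c', 'e', 'd'] -> ['e', 'a', 'c', 'd']
'e': index 0 in ['e', 'a', 'c', 'd'] -> ['e', 'a', 'c', 'd']
'c': index 2 in ['e', 'a', 'c', 'd'] -> ['c', 'e', 'a', 'd']
'd': index 3 in ['c', 'e', 'a', 'd'] -> ['d', 'c', 'e', 'a']


Output: [1, 3, 1, 1, 1, 2, 2, 0, 2, 3]
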